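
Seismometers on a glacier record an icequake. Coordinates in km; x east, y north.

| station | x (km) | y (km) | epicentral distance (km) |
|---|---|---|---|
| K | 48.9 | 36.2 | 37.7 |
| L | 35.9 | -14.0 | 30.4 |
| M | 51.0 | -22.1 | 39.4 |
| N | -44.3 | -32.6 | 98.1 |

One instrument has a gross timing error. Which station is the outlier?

Solve using three stations at a time. Using L, M, N (subtract circle equations pairwise → linear system) gives (x, y) ≈ (40.9, 16.0).
Distances from that point to each station vs reported:
  K: calculated 21.7 vs reported 37.7 → residual 16.0 km
  L: calculated 30.4 vs reported 30.4 → residual 0.0 km
  M: calculated 39.4 vs reported 39.4 → residual 0.0 km
  N: calculated 98.1 vs reported 98.1 → residual 0.0 km
L, M, N are mutually consistent (residuals ≈ 0); K is off by 16.0 km.

K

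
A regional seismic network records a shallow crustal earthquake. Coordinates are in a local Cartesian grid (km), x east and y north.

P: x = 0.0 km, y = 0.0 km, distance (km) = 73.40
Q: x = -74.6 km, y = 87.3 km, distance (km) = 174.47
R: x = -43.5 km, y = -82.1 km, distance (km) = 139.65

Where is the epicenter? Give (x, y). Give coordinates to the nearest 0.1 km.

x ≈ 73.2 km, y ≈ -5.4 km

Circle about each station: x² + y² = 73.40²; (x + 74.6)² + (y − 87.3)² = 174.47²; (x + 43.5)² + (y + 82.1)² = 139.65².
Subtracting the P equation from the Q and R equations removes the quadratic terms:
-149.2 x + 174.6 y = -11865.77
-87.0 x − 164.2 y = -5481.90
Solving the 2×2 system: x ≈ 73.2, y ≈ -5.4 km.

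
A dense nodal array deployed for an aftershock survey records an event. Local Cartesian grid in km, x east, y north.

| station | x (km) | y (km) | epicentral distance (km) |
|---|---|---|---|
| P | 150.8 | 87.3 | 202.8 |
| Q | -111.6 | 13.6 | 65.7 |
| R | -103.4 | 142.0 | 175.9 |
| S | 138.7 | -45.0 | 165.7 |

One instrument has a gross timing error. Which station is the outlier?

Solve using three stations at a time. Using P, R, S (subtract circle equations pairwise → linear system) gives (x, y) ≈ (-24.2, -15.1).
Distances from that point to each station vs reported:
  P: calculated 202.8 vs reported 202.8 → residual 0.0 km
  Q: calculated 91.9 vs reported 65.7 → residual 26.2 km
  R: calculated 175.9 vs reported 175.9 → residual 0.0 km
  S: calculated 165.7 vs reported 165.7 → residual 0.0 km
P, R, S are mutually consistent (residuals ≈ 0); Q is off by 26.2 km.

Q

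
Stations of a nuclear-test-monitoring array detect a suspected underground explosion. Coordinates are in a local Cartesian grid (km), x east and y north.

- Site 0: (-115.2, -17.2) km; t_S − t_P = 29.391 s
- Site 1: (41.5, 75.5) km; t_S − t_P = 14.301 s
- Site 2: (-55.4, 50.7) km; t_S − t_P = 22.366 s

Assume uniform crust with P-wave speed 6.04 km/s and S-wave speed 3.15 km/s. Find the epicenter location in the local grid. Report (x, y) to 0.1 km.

78.2 km east, -11.2 km north

Distance from S−P lag: d = Δt · v_P v_S / (v_P − v_S) = Δt · (6.04·3.15)/(6.04−3.15) ≈ 6.5834·Δt.
So d_Site 0 = 193.49, d_Site 1 = 94.15, d_Site 2 = 147.24 km.
Circle about each station: (x + 115.2)² + (y + 17.2)² = 193.49²; (x − 41.5)² + (y − 75.5)² = 94.15²; (x + 55.4)² + (y − 50.7)² = 147.24².
Subtracting the Site 0 equation from the Site 1 and Site 2 equations removes the quadratic terms:
313.4 x + 185.4 y = 22429.78
119.6 x + 135.8 y = 7831.53
Solving the 2×2 system: x ≈ 78.2, y ≈ -11.2 km.
Check against Site 0 (with the unrounded x, y): √((x + 115.2)²+(y + 17.2)²) = 193.48 ≈ 193.49 km. ✓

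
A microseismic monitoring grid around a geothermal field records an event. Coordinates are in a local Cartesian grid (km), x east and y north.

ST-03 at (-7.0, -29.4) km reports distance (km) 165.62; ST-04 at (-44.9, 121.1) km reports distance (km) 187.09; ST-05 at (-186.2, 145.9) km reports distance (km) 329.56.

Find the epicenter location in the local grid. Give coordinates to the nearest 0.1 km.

x ≈ 132.1 km, y ≈ 60.5 km

Circle about each station: (x + 7.0)² + (y + 29.4)² = 165.62²; (x + 44.9)² + (y − 121.1)² = 187.09²; (x + 186.2)² + (y − 145.9)² = 329.56².
Subtracting the ST-03 equation from the ST-04 and ST-05 equations removes the quadratic terms:
-75.8 x + 301.0 y = 8195.18
-358.4 x + 350.6 y = -26135.92
Solving the 2×2 system: x ≈ 132.1, y ≈ 60.5 km.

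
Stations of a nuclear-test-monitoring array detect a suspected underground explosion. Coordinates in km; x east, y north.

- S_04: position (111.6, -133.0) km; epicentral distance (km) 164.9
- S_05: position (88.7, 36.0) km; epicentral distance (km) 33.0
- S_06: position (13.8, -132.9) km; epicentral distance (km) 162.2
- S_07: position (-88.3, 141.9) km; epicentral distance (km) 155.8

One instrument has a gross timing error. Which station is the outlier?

Solve using three stations at a time. Using S_04, S_05, S_06 (subtract circle equations pairwise → linear system) gives (x, y) ≈ (58.3, 23.1).
Distances from that point to each station vs reported:
  S_04: calculated 164.9 vs reported 164.9 → residual 0.0 km
  S_05: calculated 33.0 vs reported 33.0 → residual 0.0 km
  S_06: calculated 162.2 vs reported 162.2 → residual 0.0 km
  S_07: calculated 188.8 vs reported 155.8 → residual 33.0 km
S_04, S_05, S_06 are mutually consistent (residuals ≈ 0); S_07 is off by 33.0 km.

S_07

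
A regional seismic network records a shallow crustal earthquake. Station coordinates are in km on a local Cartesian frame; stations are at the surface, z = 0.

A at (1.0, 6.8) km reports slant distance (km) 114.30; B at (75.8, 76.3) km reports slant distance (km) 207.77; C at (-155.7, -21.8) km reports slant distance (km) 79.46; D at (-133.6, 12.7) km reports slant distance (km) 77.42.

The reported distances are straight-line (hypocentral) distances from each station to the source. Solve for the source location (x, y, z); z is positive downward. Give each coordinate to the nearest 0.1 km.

Each station gives a sphere (x−x_i)² + (y−y_i)² + z² = d_i² (stations at z=0).
Subtracting the A sphere from B and C: z² cancels, leaving linear equations in x and y:
149.6 x + 139.0 y = -18583.79
-313.4 x − 57.2 y = 31421.09
Solving: x ≈ -94.401, y ≈ -32.097 km (keep extra digits for the depth step; rounded: -94.4, -32.1).
Then from the A sphere: z² = 114.30² − (x − 1.0)² − (y − 6.8)² with x = -94.401, y = -32.097, so z ≈ 49.499 ≈ 49.5 km.

(-94.4, -32.1, 49.5)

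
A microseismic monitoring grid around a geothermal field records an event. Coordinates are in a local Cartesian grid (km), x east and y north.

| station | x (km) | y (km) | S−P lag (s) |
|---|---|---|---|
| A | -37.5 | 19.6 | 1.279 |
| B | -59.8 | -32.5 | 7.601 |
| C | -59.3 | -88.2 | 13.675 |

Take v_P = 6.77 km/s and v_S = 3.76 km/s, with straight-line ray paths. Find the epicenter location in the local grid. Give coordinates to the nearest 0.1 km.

Distance from S−P lag: d = Δt · v_P v_S / (v_P − v_S) = Δt · (6.77·3.76)/(6.77−3.76) ≈ 8.4569·Δt.
So d_A = 10.82, d_B = 64.28, d_C = 115.65 km.
Circle about each station: (x + 37.5)² + (y − 19.6)² = 10.82²; (x + 59.8)² + (y + 32.5)² = 64.28²; (x + 59.3)² + (y + 88.2)² = 115.65².
Subtracting pairs of circle equations eliminates x²+y² and gives linear equations (the radical axes):
-44.6 x − 104.2 y = -1172.97
-43.6 x − 215.6 y = -3752.53
Solving the 2×2 system: x ≈ -27.2, y ≈ 22.9 km.

x ≈ -27.2 km, y ≈ 22.9 km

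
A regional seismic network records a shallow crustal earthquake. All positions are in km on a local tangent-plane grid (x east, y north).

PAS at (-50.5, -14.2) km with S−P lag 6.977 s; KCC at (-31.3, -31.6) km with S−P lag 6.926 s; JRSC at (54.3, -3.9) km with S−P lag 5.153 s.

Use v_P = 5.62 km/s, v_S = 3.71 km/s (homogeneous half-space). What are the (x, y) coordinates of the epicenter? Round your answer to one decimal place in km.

x ≈ 10.5 km, y ≈ 31.4 km

Distance from S−P lag: d = Δt · v_P v_S / (v_P − v_S) = Δt · (5.62·3.71)/(5.62−3.71) ≈ 10.9163·Δt.
So d_PAS = 76.16, d_KCC = 75.61, d_JRSC = 56.25 km.
Circle about each station: (x + 50.5)² + (y + 14.2)² = 76.16²; (x + 31.3)² + (y + 31.6)² = 75.61²; (x − 54.3)² + (y + 3.9)² = 56.25².
Subtracting the PAS equation from the KCC and JRSC equations removes the quadratic terms:
38.4 x − 34.8 y = -690.17
209.6 x + 20.6 y = 2848.09
Solving the 2×2 system: x ≈ 10.5, y ≈ 31.4 km.
Check against PAS (with the unrounded x, y): √((x + 50.5)²+(y + 14.2)²) = 76.17 ≈ 76.16 km. ✓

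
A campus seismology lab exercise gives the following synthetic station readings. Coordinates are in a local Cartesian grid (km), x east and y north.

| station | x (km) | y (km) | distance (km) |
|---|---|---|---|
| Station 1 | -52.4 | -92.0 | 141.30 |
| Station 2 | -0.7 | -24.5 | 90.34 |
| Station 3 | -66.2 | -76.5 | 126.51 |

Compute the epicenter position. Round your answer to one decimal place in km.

x ≈ -52.8 km, y ≈ 49.3 km

Circle about each station: (x + 52.4)² + (y + 92.0)² = 141.30²; (x + 0.7)² + (y + 24.5)² = 90.34²; (x + 66.2)² + (y + 76.5)² = 126.51².
Subtracting the Station 1 equation from the Station 2 and Station 3 equations removes the quadratic terms:
103.4 x + 135.0 y = 1195.35
-27.6 x + 31.0 y = 2985.84
Solving the 2×2 system: x ≈ -52.8, y ≈ 49.3 km.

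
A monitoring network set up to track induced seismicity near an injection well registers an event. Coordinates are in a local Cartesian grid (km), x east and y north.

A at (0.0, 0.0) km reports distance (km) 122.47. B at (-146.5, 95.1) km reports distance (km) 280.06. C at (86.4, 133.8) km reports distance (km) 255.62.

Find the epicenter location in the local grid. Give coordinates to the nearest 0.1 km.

Circle about each station: x² + y² = 122.47²; (x + 146.5)² + (y − 95.1)² = 280.06²; (x − 86.4)² + (y − 133.8)² = 255.62².
Subtracting the A equation from the B and C equations removes the quadratic terms:
-293.0 x + 190.2 y = -32928.44
172.8 x + 267.6 y = -24975.28
Solving the 2×2 system: x ≈ 36.5, y ≈ -116.9 km.

36.5 km east, -116.9 km north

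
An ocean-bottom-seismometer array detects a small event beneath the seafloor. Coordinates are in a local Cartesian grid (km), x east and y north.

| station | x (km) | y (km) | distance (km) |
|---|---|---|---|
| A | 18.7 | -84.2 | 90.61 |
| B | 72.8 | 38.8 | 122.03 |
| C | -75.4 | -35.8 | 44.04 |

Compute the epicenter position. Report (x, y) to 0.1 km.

Circle about each station: (x − 18.7)² + (y + 84.2)² = 90.61²; (x − 72.8)² + (y − 38.8)² = 122.03²; (x + 75.4)² + (y + 35.8)² = 44.04².
Subtracting the A equation from the B and C equations removes the quadratic terms:
108.2 x + 246.0 y = -7315.20
-188.2 x + 96.8 y = 5798.12
Solving the 2×2 system: x ≈ -37.6, y ≈ -13.2 km.
Check against A (with the unrounded x, y): √((x − 18.7)²+(y + 84.2)²) = 90.61 ≈ 90.61 km. ✓

-37.6 km east, -13.2 km north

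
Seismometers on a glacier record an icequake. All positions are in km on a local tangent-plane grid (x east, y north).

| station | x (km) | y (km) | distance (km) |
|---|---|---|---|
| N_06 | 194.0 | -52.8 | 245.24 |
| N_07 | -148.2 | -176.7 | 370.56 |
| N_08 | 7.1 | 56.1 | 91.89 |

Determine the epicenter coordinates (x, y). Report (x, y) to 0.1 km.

Circle about each station: (x − 194.0)² + (y + 52.8)² = 245.24²; (x + 148.2)² + (y + 176.7)² = 370.56²; (x − 7.1)² + (y − 56.1)² = 91.89².
Subtracting pairs of circle equations eliminates x²+y² and gives linear equations (the radical axes):
-684.4 x − 247.8 y = -64409.77
-373.8 x + 217.8 y = 14472.67
Solving the 2×2 system: x ≈ 43.2, y ≈ 140.6 km.
Check against N_06 (with the unrounded x, y): √((x − 194.0)²+(y + 52.8)²) = 245.24 ≈ 245.24 km. ✓

43.2 km east, 140.6 km north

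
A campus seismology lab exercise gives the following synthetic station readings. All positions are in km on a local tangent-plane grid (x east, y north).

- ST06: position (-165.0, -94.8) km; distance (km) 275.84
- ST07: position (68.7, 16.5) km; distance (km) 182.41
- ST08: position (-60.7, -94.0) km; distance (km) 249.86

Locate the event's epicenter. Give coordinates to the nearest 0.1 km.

Circle about each station: (x + 165.0)² + (y + 94.8)² = 275.84²; (x − 68.7)² + (y − 16.5)² = 182.41²; (x + 60.7)² + (y + 94.0)² = 249.86².
Subtracting pairs of circle equations eliminates x²+y² and gives linear equations (the radical axes):
467.4 x + 222.6 y = 11594.20
208.6 x + 1.6 y = -10033.86
Solving the 2×2 system: x ≈ -49.3, y ≈ 155.6 km.

x ≈ -49.3 km, y ≈ 155.6 km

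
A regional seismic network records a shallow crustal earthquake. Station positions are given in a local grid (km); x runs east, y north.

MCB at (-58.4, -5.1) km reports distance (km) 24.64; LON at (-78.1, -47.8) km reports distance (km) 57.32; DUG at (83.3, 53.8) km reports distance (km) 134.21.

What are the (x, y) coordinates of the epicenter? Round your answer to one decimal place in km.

Circle about each station: (x + 58.4)² + (y + 5.1)² = 24.64²; (x + 78.1)² + (y + 47.8)² = 57.32²; (x − 83.3)² + (y − 53.8)² = 134.21².
Subtracting the MCB equation from the LON and DUG equations removes the quadratic terms:
-39.4 x − 85.4 y = 2269.43
283.4 x + 117.8 y = -11008.43
Solving the 2×2 system: x ≈ -34.4, y ≈ -10.7 km.
Check against MCB (with the unrounded x, y): √((x + 58.4)²+(y + 5.1)²) = 24.65 ≈ 24.64 km. ✓

(-34.4, -10.7)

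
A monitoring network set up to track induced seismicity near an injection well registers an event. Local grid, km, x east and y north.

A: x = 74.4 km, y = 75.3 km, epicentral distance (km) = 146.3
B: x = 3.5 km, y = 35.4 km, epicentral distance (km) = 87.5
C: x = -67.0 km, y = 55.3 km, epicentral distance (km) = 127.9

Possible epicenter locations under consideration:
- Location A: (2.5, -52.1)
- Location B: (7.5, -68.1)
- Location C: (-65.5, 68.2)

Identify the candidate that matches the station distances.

Location A

For each candidate, compare |candidate − station| to the reported distance:
Location A: residuals A 0.0, B 0.0, C 0.0 → max 0.0 km
Location B: residuals A 11.9, B 16.1, C 16.2 → max 16.2 km
Location C: residuals A 6.2, B 11.1, C 114.9 → max 114.9 km
Only Location A has all residuals ≈ 0.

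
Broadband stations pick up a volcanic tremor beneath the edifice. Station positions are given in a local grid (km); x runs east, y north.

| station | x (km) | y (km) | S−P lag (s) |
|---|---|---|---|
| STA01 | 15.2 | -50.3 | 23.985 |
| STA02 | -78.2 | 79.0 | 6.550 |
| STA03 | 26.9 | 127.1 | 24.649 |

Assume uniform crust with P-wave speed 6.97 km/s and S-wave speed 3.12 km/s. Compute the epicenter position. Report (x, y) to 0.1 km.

-83.6 km east, 42.4 km north

Distance from S−P lag: d = Δt · v_P v_S / (v_P − v_S) = Δt · (6.97·3.12)/(6.97−3.12) ≈ 5.6484·Δt.
So d_STA01 = 135.48, d_STA02 = 37.00, d_STA03 = 139.23 km.
Circle about each station: (x − 15.2)² + (y + 50.3)² = 135.48²; (x + 78.2)² + (y − 79.0)² = 37.00²; (x − 26.9)² + (y − 127.1)² = 139.23².
Subtracting pairs of circle equations eliminates x²+y² and gives linear equations (the radical axes):
-186.8 x + 258.6 y = 26580.94
23.4 x + 354.8 y = 13086.73
Solving the 2×2 system: x ≈ -83.6, y ≈ 42.4 km.
Check against STA01 (with the unrounded x, y): √((x − 15.2)²+(y + 50.3)²) = 135.48 ≈ 135.48 km. ✓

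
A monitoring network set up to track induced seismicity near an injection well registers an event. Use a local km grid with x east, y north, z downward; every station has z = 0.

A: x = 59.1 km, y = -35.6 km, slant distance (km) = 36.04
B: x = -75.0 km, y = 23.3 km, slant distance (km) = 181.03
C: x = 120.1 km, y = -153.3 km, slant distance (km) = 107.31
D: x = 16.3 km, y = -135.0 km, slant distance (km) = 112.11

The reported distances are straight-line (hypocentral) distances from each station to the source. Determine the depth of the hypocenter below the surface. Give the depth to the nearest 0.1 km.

11.2 km

Each station gives a sphere (x−x_i)² + (y−y_i)² + z² = d_i² (stations at z=0).
Subtracting the A sphere from B and C: z² cancels, leaving linear equations in x and y:
-268.2 x + 117.8 y = -30065.26
122.0 x − 235.4 y = 22948.18
Solving: x ≈ 89.701, y ≈ -50.997 km (keep extra digits for the depth step; rounded: 89.7, -51.0).
Then from the A sphere: z² = 36.04² − (x − 59.1)² − (y + 35.6)² with x = 89.701, y = -50.997, so z ≈ 11.198 ≈ 11.2 km.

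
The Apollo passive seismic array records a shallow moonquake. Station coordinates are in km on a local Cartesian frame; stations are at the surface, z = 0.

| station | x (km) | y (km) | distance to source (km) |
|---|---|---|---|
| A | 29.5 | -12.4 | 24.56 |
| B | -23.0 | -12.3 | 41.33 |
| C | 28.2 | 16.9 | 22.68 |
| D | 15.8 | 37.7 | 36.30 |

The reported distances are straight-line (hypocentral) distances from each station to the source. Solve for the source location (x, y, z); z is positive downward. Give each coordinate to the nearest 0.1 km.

x ≈ 13.8 km, y ≈ 3.1 km, depth ≈ 10.8 km

Each station gives a sphere (x−x_i)² + (y−y_i)² + z² = d_i² (stations at z=0).
Subtracting the A sphere from B and C: z² cancels, leaving linear equations in x and y:
-105.0 x + 0.2 y = -1448.70
-2.6 x + 58.6 y = 145.65
Solving: x ≈ 13.803, y ≈ 3.098 km (keep extra digits for the depth step; rounded: 13.8, 3.1).
Then from the A sphere: z² = 24.56² − (x − 29.5)² − (y + 12.4)² with x = 13.803, y = 3.098, so z ≈ 10.799 ≈ 10.8 km.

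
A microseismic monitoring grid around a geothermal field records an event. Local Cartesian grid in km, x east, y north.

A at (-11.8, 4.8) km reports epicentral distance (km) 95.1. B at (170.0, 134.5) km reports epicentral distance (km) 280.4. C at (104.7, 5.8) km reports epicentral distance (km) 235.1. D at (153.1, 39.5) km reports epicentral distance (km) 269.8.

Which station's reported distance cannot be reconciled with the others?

Solve using three stations at a time. Using B, C, D (subtract circle equations pairwise → linear system) gives (x, y) ≈ (-109.0, 104.4).
Distances from that point to each station vs reported:
  A: calculated 139.2 vs reported 95.1 → residual 44.1 km
  B: calculated 280.7 vs reported 280.4 → residual 0.3 km
  C: calculated 235.4 vs reported 235.1 → residual 0.3 km
  D: calculated 270.1 vs reported 269.8 → residual 0.3 km
B, C, D are mutually consistent (residuals ≈ 0); A is off by 44.1 km.

A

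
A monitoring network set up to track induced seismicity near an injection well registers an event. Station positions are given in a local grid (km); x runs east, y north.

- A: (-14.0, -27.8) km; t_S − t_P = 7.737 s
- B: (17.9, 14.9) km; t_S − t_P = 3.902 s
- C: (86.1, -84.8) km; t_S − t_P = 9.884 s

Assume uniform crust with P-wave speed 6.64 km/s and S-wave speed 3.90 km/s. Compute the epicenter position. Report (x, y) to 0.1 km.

(52.6, 2.4)

Distance from S−P lag: d = Δt · v_P v_S / (v_P − v_S) = Δt · (6.64·3.90)/(6.64−3.90) ≈ 9.4511·Δt.
So d_A = 73.12, d_B = 36.88, d_C = 93.41 km.
Circle about each station: (x + 14.0)² + (y + 27.8)² = 73.12²; (x − 17.9)² + (y − 14.9)² = 36.88²; (x − 86.1)² + (y + 84.8)² = 93.41².
Subtracting the A equation from the B and C equations removes the quadratic terms:
63.8 x + 85.4 y = 3559.98
200.2 x − 114.0 y = 10256.52
Solving the 2×2 system: x ≈ 52.6, y ≈ 2.4 km.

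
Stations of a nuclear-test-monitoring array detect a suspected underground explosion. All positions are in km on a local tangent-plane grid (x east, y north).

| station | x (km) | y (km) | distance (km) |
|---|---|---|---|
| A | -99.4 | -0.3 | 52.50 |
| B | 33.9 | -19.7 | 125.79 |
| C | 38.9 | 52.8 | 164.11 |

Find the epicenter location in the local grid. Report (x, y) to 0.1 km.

-87.8 km east, -51.5 km north

Circle about each station: (x + 99.4)² + (y + 0.3)² = 52.50²; (x − 33.9)² + (y + 19.7)² = 125.79²; (x − 38.9)² + (y − 52.8)² = 164.11².
Subtracting pairs of circle equations eliminates x²+y² and gives linear equations (the radical axes):
266.6 x − 38.8 y = -21410.02
276.6 x + 106.2 y = -29755.24
Solving the 2×2 system: x ≈ -87.8, y ≈ -51.5 km.
Check against A (with the unrounded x, y): √((x + 99.4)²+(y + 0.3)²) = 52.50 ≈ 52.50 km. ✓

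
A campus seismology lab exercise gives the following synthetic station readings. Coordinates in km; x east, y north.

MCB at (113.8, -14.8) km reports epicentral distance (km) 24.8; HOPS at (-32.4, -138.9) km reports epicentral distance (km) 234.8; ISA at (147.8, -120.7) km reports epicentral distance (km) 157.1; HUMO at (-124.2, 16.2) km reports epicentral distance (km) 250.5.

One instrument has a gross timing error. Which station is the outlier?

MCB

Solve using three stations at a time. Using HOPS, ISA, HUMO (subtract circle equations pairwise → linear system) gives (x, y) ≈ (125.6, 34.8).
Distances from that point to each station vs reported:
  MCB: calculated 50.9 vs reported 24.8 → residual 26.1 km
  HOPS: calculated 234.8 vs reported 234.8 → residual 0.0 km
  ISA: calculated 157.0 vs reported 157.1 → residual 0.1 km
  HUMO: calculated 250.5 vs reported 250.5 → residual 0.0 km
HOPS, ISA, HUMO are mutually consistent (residuals ≈ 0); MCB is off by 26.1 km.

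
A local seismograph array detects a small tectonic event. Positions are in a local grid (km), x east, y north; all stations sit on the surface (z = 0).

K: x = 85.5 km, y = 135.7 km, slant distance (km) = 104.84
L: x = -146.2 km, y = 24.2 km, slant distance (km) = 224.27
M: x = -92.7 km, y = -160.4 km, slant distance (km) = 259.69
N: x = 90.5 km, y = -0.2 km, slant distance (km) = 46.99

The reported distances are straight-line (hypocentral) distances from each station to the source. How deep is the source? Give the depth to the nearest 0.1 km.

Each station gives a sphere (x−x_i)² + (y−y_i)² + z² = d_i² (stations at z=0).
Subtracting the K sphere from L and M: z² cancels, leaving linear equations in x and y:
-463.4 x − 223.0 y = -43070.27
-356.4 x − 592.2 y = -47850.76
Solving: x ≈ 76.100, y ≈ 35.003 km (keep extra digits for the depth step; rounded: 76.1, 35.0).
Then from the K sphere: z² = 104.84² − (x − 85.5)² − (y − 135.7)² with x = 76.100, y = 35.003, so z ≈ 27.626 ≈ 27.6 km.

z ≈ 27.6 km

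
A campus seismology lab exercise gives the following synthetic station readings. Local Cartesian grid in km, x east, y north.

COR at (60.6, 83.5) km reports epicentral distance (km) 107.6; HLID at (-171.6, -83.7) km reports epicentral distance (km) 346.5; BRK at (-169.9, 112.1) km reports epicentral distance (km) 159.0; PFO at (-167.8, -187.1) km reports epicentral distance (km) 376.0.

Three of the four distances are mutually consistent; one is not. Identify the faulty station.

HLID

Solve using three stations at a time. Using COR, BRK, PFO (subtract circle equations pairwise → linear system) gives (x, y) ≈ (-17.5, 157.6).
Distances from that point to each station vs reported:
  COR: calculated 107.6 vs reported 107.6 → residual 0.0 km
  HLID: calculated 286.3 vs reported 346.5 → residual 60.2 km
  BRK: calculated 159.0 vs reported 159.0 → residual 0.0 km
  PFO: calculated 376.0 vs reported 376.0 → residual 0.0 km
COR, BRK, PFO are mutually consistent (residuals ≈ 0); HLID is off by 60.2 km.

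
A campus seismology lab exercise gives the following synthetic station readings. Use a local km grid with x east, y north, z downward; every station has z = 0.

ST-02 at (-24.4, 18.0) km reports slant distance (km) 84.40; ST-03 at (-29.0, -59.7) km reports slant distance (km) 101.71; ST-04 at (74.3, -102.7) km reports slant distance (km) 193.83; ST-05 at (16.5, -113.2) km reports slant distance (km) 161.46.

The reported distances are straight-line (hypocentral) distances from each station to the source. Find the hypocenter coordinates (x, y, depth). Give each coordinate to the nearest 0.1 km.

Each station gives a sphere (x−x_i)² + (y−y_i)² + z² = d_i² (stations at z=0).
Subtracting the ST-02 sphere from ST-03 and ST-04: z² cancels, leaving linear equations in x and y:
-9.2 x − 155.4 y = 264.17
197.4 x − 241.4 y = -15298.29
Solving: x ≈ -74.205, y ≈ 2.693 km (keep extra digits for the depth step; rounded: -74.2, 2.7).
Then from the ST-02 sphere: z² = 84.40² − (x + 24.4)² − (y − 18.0)² with x = -74.205, y = 2.693, so z ≈ 66.397 ≈ 66.4 km.

x ≈ -74.2 km, y ≈ 2.7 km, depth ≈ 66.4 km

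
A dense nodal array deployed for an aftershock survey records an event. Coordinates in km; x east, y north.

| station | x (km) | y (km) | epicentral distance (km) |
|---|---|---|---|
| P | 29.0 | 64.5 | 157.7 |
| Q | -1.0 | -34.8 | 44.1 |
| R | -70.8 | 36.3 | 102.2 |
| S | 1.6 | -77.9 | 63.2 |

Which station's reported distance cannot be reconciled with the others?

Solve using three stations at a time. Using P, R, S (subtract circle equations pairwise → linear system) gives (x, y) ≈ (-60.4, -65.4).
Distances from that point to each station vs reported:
  P: calculated 157.7 vs reported 157.7 → residual 0.0 km
  Q: calculated 66.9 vs reported 44.1 → residual 22.8 km
  R: calculated 102.3 vs reported 102.2 → residual 0.1 km
  S: calculated 63.3 vs reported 63.2 → residual 0.1 km
P, R, S are mutually consistent (residuals ≈ 0); Q is off by 22.8 km.

Q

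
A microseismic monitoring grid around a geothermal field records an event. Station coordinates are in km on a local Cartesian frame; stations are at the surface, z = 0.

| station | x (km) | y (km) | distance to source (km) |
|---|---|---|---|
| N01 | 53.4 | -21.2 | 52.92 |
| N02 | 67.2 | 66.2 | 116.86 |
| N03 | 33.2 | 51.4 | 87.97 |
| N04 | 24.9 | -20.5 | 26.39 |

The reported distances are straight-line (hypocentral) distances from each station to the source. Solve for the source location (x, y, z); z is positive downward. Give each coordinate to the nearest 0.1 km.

Each station gives a sphere (x−x_i)² + (y−y_i)² + z² = d_i² (stations at z=0).
Subtracting the N01 sphere from N02 and N03: z² cancels, leaving linear equations in x and y:
27.6 x + 174.8 y = -5258.45
-40.4 x + 145.2 y = -4494.99
Solving: x ≈ 2.005, y ≈ -30.399 km (keep extra digits for the depth step; rounded: 2.0, -30.4).
Then from the N01 sphere: z² = 52.92² − (x − 53.4)² − (y + 21.2)² with x = 2.005, y = -30.399, so z ≈ 8.629 ≈ 8.6 km.
Check against N04 (with the unrounded solution): distance 26.39 ≈ 26.39 km. ✓

x ≈ 2.0 km, y ≈ -30.4 km, depth ≈ 8.6 km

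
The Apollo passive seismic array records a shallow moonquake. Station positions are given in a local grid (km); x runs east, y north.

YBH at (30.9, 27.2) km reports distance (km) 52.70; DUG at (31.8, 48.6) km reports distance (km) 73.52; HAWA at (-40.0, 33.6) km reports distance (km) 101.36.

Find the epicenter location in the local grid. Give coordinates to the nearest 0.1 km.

43.4 km east, -24.0 km north

Circle about each station: (x − 30.9)² + (y − 27.2)² = 52.70²; (x − 31.8)² + (y − 48.6)² = 73.52²; (x + 40.0)² + (y − 33.6)² = 101.36².
Subtracting pairs of circle equations eliminates x²+y² and gives linear equations (the radical axes):
1.8 x + 42.8 y = -949.35
-141.8 x + 12.8 y = -6462.25
Solving the 2×2 system: x ≈ 43.4, y ≈ -24.0 km.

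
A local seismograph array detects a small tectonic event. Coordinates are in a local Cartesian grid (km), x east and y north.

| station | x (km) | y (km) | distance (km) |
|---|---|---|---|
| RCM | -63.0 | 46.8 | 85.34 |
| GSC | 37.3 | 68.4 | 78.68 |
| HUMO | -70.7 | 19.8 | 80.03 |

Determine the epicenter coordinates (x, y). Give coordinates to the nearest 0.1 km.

x ≈ 5.8 km, y ≈ -3.7 km

Circle about each station: (x + 63.0)² + (y − 46.8)² = 85.34²; (x − 37.3)² + (y − 68.4)² = 78.68²; (x + 70.7)² + (y − 19.8)² = 80.03².
Subtracting pairs of circle equations eliminates x²+y² and gives linear equations (the radical axes):
200.6 x + 43.2 y = 1002.98
-15.4 x − 54.0 y = 109.40
Solving the 2×2 system: x ≈ 5.8, y ≈ -3.7 km.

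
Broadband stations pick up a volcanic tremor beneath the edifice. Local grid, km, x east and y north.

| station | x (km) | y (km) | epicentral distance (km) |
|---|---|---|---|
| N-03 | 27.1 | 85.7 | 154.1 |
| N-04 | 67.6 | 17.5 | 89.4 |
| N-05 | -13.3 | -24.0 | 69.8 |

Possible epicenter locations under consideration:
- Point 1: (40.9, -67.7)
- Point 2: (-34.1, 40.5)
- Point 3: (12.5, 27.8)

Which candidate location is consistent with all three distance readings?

Point 1

For each candidate, compare |candidate − station| to the reported distance:
Point 1: residuals N-03 0.1, N-04 0.1, N-05 0.2 → max 0.2 km
Point 2: residuals N-03 78.0, N-04 14.9, N-05 2.0 → max 78.0 km
Point 3: residuals N-03 94.4, N-04 33.3, N-05 11.9 → max 94.4 km
Only Point 1 has all residuals ≈ 0.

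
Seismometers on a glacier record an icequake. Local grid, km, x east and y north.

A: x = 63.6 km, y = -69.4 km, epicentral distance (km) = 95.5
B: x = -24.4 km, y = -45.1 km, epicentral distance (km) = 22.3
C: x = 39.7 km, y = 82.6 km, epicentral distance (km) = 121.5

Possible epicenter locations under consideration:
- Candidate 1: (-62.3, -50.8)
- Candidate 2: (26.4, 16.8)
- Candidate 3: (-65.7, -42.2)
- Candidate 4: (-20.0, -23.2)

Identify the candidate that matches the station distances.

For each candidate, compare |candidate − station| to the reported distance:
Candidate 1: residuals A 31.8, B 16.0, C 46.4 → max 46.4 km
Candidate 2: residuals A 1.6, B 57.8, C 54.4 → max 57.8 km
Candidate 3: residuals A 36.6, B 19.1, C 41.9 → max 41.9 km
Candidate 4: residuals A 0.0, B 0.0, C 0.0 → max 0.0 km
Only Candidate 4 has all residuals ≈ 0.

Candidate 4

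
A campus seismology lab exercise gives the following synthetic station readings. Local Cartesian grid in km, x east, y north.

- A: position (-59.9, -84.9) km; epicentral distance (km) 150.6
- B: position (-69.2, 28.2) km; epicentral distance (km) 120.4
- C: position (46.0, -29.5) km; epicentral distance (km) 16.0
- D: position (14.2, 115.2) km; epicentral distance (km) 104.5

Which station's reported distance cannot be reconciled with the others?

Solve using three stations at a time. Using A, B, D (subtract circle equations pairwise → linear system) gives (x, y) ≈ (50.7, 17.3).
Distances from that point to each station vs reported:
  A: calculated 150.6 vs reported 150.6 → residual 0.0 km
  B: calculated 120.4 vs reported 120.4 → residual 0.0 km
  C: calculated 47.0 vs reported 16.0 → residual 31.0 km
  D: calculated 104.5 vs reported 104.5 → residual 0.0 km
A, B, D are mutually consistent (residuals ≈ 0); C is off by 31.0 km.

C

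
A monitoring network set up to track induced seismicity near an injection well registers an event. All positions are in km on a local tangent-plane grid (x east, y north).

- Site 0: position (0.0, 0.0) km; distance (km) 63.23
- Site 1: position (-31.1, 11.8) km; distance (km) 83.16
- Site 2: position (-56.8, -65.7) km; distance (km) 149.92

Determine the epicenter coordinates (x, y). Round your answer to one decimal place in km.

45.7 km east, 43.7 km north

Circle about each station: x² + y² = 63.23²; (x + 31.1)² + (y − 11.8)² = 83.16²; (x + 56.8)² + (y + 65.7)² = 149.92².
Subtracting pairs of circle equations eliminates x²+y² and gives linear equations (the radical axes):
-62.2 x + 23.6 y = -1811.10
-113.6 x − 131.4 y = -10935.24
Solving the 2×2 system: x ≈ 45.7, y ≈ 43.7 km.
Check against Site 0 (with the unrounded x, y): √(x²+y²) = 63.24 ≈ 63.23 km. ✓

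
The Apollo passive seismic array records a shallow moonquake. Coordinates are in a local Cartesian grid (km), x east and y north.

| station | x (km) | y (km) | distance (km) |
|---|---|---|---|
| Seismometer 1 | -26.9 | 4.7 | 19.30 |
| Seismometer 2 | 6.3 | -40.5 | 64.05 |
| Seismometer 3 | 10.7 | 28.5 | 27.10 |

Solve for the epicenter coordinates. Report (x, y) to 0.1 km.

Circle about each station: (x + 26.9)² + (y − 4.7)² = 19.30²; (x − 6.3)² + (y + 40.5)² = 64.05²; (x − 10.7)² + (y − 28.5)² = 27.10².
Subtracting pairs of circle equations eliminates x²+y² and gives linear equations (the radical axes):
66.4 x − 90.4 y = -2795.67
75.2 x + 47.6 y = -180.88
Solving the 2×2 system: x ≈ -15.0, y ≈ 19.9 km.
Check against Seismometer 1 (with the unrounded x, y): √((x + 26.9)²+(y − 4.7)²) = 19.30 ≈ 19.30 km. ✓

-15.0 km east, 19.9 km north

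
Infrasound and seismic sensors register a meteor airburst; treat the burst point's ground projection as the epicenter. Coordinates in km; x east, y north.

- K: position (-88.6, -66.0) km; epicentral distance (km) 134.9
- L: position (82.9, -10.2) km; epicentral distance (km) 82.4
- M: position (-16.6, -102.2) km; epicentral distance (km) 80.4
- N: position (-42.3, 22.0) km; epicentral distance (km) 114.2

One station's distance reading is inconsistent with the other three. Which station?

L

Solve using three stations at a time. Using K, M, N (subtract circle equations pairwise → linear system) gives (x, y) ≈ (45.5, -51.1).
Distances from that point to each station vs reported:
  K: calculated 134.9 vs reported 134.9 → residual 0.0 km
  L: calculated 55.4 vs reported 82.4 → residual 27.0 km
  M: calculated 80.4 vs reported 80.4 → residual 0.0 km
  N: calculated 114.2 vs reported 114.2 → residual 0.0 km
K, M, N are mutually consistent (residuals ≈ 0); L is off by 27.0 km.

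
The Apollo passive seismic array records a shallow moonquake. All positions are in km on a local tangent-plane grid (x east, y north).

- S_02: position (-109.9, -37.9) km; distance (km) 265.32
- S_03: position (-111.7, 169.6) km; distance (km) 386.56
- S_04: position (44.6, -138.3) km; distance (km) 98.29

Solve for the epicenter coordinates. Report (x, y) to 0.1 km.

Circle about each station: (x + 109.9)² + (y + 37.9)² = 265.32²; (x + 111.7)² + (y − 169.6)² = 386.56²; (x − 44.6)² + (y + 138.3)² = 98.29².
Subtracting the S_02 equation from the S_03 and S_04 equations removes the quadratic terms:
-3.6 x + 415.0 y = -51307.30
309.0 x − 200.8 y = 68335.41
Solving the 2×2 system: x ≈ 141.6, y ≈ -122.4 km.
Check against S_02 (with the unrounded x, y): √((x + 109.9)²+(y + 37.9)²) = 265.32 ≈ 265.32 km. ✓

141.6 km east, -122.4 km north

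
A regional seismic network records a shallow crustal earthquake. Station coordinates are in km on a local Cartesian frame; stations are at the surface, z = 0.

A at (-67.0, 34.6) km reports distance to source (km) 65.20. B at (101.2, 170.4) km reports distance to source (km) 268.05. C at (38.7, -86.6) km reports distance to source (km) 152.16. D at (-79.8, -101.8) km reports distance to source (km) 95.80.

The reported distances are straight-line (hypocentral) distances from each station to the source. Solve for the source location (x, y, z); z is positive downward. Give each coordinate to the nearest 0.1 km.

x ≈ -89.8 km, y ≈ -14.0 km, depth ≈ 37.0 km

Each station gives a sphere (x−x_i)² + (y−y_i)² + z² = d_i² (stations at z=0).
Subtracting the A sphere from B and C: z² cancels, leaving linear equations in x and y:
336.4 x + 271.6 y = -34008.32
211.4 x − 242.4 y = -15590.54
Solving: x ≈ -89.796, y ≈ -13.995 km (keep extra digits for the depth step; rounded: -89.8, -14.0).
Then from the A sphere: z² = 65.20² − (x + 67.0)² − (y − 34.6)² with x = -89.796, y = -13.995, so z ≈ 37.012 ≈ 37.0 km.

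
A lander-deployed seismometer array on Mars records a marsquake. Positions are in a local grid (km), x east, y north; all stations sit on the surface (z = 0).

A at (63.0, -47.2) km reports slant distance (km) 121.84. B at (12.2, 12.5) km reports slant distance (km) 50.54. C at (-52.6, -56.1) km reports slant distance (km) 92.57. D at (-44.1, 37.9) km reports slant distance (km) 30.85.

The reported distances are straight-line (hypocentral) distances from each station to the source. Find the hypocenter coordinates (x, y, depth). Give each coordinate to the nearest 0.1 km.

(-28.2, 29.6, 25.1)

Each station gives a sphere (x−x_i)² + (y−y_i)² + z² = d_i² (stations at z=0).
Subtracting the A sphere from B and C: z² cancels, leaving linear equations in x and y:
-101.6 x + 119.4 y = 6398.94
-231.2 x − 17.8 y = 5992.91
Solving: x ≈ -28.200, y ≈ 29.597 km (keep extra digits for the depth step; rounded: -28.2, 29.6).
Then from the A sphere: z² = 121.84² − (x − 63.0)² − (y + 47.2)² with x = -28.200, y = 29.597, so z ≈ 25.095 ≈ 25.1 km.
Check against D (with the unrounded solution): distance 30.85 ≈ 30.85 km. ✓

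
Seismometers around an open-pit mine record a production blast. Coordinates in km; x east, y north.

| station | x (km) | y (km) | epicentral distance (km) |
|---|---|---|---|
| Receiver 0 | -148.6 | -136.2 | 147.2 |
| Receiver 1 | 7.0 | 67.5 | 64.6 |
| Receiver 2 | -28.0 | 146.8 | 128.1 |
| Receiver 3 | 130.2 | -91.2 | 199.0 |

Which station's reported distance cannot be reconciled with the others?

Solve using three stations at a time. Using Receiver 1, Receiver 2, Receiver 3 (subtract circle equations pairwise → linear system) gives (x, y) ≈ (-35.5, 19.0).
Distances from that point to each station vs reported:
  Receiver 0: calculated 192.0 vs reported 147.2 → residual 44.8 km
  Receiver 1: calculated 64.5 vs reported 64.6 → residual 0.1 km
  Receiver 2: calculated 128.0 vs reported 128.1 → residual 0.1 km
  Receiver 3: calculated 199.0 vs reported 199.0 → residual 0.0 km
Receiver 1, Receiver 2, Receiver 3 are mutually consistent (residuals ≈ 0); Receiver 0 is off by 44.8 km.

Receiver 0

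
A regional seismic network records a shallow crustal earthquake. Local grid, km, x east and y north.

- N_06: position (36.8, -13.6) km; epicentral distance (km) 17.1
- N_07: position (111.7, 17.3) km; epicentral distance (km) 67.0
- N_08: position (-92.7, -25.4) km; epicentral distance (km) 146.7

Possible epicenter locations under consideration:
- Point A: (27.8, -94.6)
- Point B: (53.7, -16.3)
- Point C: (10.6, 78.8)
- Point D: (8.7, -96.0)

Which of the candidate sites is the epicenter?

Point B

For each candidate, compare |candidate − station| to the reported distance:
Point A: residuals N_06 64.4, N_07 72.9, N_08 7.7 → max 72.9 km
Point B: residuals N_06 0.0, N_07 0.0, N_08 0.0 → max 0.0 km
Point C: residuals N_06 78.9, N_07 51.3, N_08 0.0 → max 78.9 km
Point D: residuals N_06 70.0, N_07 86.1, N_08 23.1 → max 86.1 km
Only Point B has all residuals ≈ 0.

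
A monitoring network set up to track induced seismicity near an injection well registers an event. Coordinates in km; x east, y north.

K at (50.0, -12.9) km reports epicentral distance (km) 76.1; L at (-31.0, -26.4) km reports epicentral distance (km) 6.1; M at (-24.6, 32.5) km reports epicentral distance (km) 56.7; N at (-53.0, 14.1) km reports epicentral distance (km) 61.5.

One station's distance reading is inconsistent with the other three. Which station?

Solve using three stations at a time. Using K, L, M (subtract circle equations pairwise → linear system) gives (x, y) ≈ (-25.3, -24.2).
Distances from that point to each station vs reported:
  K: calculated 76.1 vs reported 76.1 → residual 0.0 km
  L: calculated 6.1 vs reported 6.1 → residual 0.0 km
  M: calculated 56.7 vs reported 56.7 → residual 0.0 km
  N: calculated 47.3 vs reported 61.5 → residual 14.2 km
K, L, M are mutually consistent (residuals ≈ 0); N is off by 14.2 km.

N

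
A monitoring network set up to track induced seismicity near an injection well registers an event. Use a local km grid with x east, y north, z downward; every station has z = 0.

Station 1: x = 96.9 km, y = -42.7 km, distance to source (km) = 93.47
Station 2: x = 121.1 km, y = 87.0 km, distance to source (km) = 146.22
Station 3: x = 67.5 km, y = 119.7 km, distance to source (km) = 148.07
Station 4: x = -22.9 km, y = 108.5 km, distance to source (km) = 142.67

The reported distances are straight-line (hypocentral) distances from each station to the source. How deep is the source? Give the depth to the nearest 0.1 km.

Each station gives a sphere (x−x_i)² + (y−y_i)² + z² = d_i² (stations at z=0).
Subtracting the Station 1 sphere from Station 2 and Station 3: z² cancels, leaving linear equations in x and y:
48.4 x + 259.4 y = -1622.34
-58.8 x + 324.8 y = -5516.64
Solving: x ≈ 29.189, y ≈ -11.700 km (keep extra digits for the depth step; rounded: 29.2, -11.7).
Then from the Station 1 sphere: z² = 93.47² − (x − 96.9)² − (y + 42.7)² with x = 29.189, y = -11.700, so z ≈ 56.488 ≈ 56.5 km.
Check against Station 4 (with the unrounded solution): distance 142.66 ≈ 142.67 km. ✓

56.5 km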